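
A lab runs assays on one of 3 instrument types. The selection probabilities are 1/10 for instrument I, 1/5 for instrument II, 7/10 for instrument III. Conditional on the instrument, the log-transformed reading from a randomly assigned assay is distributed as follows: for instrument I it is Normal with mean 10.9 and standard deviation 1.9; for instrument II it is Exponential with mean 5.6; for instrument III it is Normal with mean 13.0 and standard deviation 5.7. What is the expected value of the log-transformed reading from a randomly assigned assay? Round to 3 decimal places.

11.310

Component means — I: 10.9; II: 5.6; III: 13.
E[X] = 0.1·10.9 + 0.2·5.6 + 0.7·13 = 11.31.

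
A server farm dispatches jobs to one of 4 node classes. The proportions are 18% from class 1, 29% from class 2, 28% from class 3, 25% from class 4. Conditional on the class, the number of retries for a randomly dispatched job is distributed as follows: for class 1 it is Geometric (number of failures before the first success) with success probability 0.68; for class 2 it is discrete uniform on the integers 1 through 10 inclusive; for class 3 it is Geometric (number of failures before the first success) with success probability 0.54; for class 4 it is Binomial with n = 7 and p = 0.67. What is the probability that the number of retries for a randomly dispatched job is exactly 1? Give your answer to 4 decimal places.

0.1392

Conditional on each class, P(X = 1): 1: 0.2176; 2: 0.1; 3: 0.2484; 4: 0.00605698.
By total probability, P(X = 1) = 0.18·0.2176 + 0.29·0.1 + 0.28·0.2484 + 0.25·0.00605698 = 0.139234.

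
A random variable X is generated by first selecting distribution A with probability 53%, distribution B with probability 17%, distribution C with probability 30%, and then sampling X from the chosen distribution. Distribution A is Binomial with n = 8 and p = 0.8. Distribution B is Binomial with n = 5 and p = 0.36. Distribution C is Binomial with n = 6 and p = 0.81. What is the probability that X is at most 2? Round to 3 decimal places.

Conditional on each component, P(X ≤ 2): A: 0.00123136; B: 0.749103; C: 0.014076.
By total probability, P(X ≤ 2) = 0.53·0.00123136 + 0.17·0.749103 + 0.3·0.014076 = 0.132223.

0.132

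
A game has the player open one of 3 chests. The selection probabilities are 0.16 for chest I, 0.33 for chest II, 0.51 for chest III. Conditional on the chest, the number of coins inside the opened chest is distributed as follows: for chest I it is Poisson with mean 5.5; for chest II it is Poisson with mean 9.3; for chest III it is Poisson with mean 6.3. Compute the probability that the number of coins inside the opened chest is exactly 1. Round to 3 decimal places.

0.010

Conditional on each chest, P(X = 1): I: 0.0224772; II: 0.000850245; III: 0.0115687.
By total probability, P(X = 1) = 0.16·0.0224772 + 0.33·0.000850245 + 0.51·0.0115687 = 0.00977699.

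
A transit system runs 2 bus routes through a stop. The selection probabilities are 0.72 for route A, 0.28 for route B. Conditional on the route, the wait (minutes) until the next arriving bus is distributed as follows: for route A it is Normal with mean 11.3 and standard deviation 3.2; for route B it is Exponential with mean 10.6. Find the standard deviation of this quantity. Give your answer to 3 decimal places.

6.240

Per component, A: μ=11.3, E[X²]=137.93; B: μ=10.6, E[X²]=224.72.
E[X] = 0.72·11.3 + 0.28·10.6 = 11.104.
E[X²] = 0.72·137.93 + 0.28·224.72 = 162.231.
Var(X) = E[X²] − (E[X])² = 162.231 − 123.299 = 38.9324.
SD(X) = √38.9324 = 6.23958.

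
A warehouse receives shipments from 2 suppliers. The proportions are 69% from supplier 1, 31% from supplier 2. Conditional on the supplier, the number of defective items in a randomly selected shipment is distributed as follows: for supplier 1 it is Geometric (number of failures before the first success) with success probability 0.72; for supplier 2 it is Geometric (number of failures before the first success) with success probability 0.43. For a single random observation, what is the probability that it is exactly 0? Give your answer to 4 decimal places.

0.6301

Conditional on each supplier, P(X = 0): 1: 0.72; 2: 0.43.
By total probability, P(X = 0) = 0.69·0.72 + 0.31·0.43 = 0.6301.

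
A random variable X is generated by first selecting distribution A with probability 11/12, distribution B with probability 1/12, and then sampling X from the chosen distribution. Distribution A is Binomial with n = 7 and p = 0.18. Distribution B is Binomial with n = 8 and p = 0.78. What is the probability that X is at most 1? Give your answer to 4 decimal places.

0.5797

Conditional on each component, P(X ≤ 1): A: 0.632334; B: 0.000161136.
By total probability, P(X ≤ 1) = 0.916667·0.632334 + 0.0833333·0.000161136 = 0.579653.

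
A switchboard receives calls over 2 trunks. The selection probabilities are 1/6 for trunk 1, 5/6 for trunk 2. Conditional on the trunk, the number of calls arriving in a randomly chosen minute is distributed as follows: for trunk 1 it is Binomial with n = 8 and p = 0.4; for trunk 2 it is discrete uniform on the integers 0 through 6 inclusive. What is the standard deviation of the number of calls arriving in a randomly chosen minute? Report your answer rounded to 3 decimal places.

Per component, 1: μ=3.2, E[X²]=12.16; 2: μ=3, E[X²]=13.
E[X] = 0.166667·3.2 + 0.833333·3 = 3.03333.
E[X²] = 0.166667·12.16 + 0.833333·13 = 12.86.
Var(X) = E[X²] − (E[X])² = 12.86 − 9.20111 = 3.65889.
SD(X) = √3.65889 = 1.91282.

1.913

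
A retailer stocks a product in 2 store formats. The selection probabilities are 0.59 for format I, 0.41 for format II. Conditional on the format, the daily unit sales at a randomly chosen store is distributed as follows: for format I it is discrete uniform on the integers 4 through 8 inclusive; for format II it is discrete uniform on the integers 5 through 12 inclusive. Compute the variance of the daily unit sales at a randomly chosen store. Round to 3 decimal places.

4.844

Per component, I: μ=6, E[X²]=38; II: μ=8.5, E[X²]=77.5.
E[X] = 0.59·6 + 0.41·8.5 = 7.025.
E[X²] = 0.59·38 + 0.41·77.5 = 54.195.
Var(X) = E[X²] − (E[X])² = 54.195 − 49.3506 = 4.84437.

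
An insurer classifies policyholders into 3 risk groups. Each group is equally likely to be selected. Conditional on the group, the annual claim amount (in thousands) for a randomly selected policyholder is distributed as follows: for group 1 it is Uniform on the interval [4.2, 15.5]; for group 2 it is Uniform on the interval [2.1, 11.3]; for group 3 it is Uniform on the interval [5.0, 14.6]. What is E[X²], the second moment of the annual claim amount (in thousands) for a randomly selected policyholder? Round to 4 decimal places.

87.7756

For each component E[X²] = Var + (mean)², giving 1: 107.663; 2: 51.9433; 3: 103.72.
Overall E[X²] = 0.333333·107.663 + 0.333333·51.9433 + 0.333333·103.72 = 87.7756.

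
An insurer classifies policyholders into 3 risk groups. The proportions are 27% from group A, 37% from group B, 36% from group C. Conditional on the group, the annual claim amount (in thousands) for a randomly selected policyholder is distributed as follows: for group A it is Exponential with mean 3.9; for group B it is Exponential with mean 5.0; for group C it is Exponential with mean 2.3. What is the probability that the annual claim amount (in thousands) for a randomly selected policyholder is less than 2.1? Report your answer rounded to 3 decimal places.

Conditional on each group, P(X < 2.1): A: 0.416355; B: 0.342953; C: 0.598699.
By total probability, P(X < 2.1) = 0.27·0.416355 + 0.37·0.342953 + 0.36·0.598699 = 0.45484.

0.455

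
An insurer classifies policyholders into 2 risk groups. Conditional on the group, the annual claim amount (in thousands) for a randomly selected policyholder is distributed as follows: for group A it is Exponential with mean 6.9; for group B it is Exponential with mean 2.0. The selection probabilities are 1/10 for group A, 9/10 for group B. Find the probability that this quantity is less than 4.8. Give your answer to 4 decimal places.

Conditional on each group, P(X < 4.8): A: 0.501251; B: 0.909282.
By total probability, P(X < 4.8) = 0.1·0.501251 + 0.9·0.909282 = 0.868479.

0.8685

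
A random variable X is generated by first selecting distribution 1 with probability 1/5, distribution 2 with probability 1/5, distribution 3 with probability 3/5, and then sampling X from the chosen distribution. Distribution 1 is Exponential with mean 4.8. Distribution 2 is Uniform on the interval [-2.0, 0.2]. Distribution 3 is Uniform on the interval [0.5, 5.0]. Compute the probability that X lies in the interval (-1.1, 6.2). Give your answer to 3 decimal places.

0.863

Conditional on each component, P(-1.1 < X < 6.2): 1: 0.725188; 2: 0.590909; 3: 1.
By total probability, P(-1.1 < X < 6.2) = 0.2·0.725188 + 0.2·0.590909 + 0.6·1 = 0.863219.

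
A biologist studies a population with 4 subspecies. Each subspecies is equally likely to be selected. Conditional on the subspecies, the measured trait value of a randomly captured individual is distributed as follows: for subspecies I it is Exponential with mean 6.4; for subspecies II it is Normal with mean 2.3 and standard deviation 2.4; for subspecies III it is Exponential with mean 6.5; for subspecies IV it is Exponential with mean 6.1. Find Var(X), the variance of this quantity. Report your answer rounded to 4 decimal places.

34.6169

Per component, I: μ=6.4, E[X²]=81.92; II: μ=2.3, E[X²]=11.05; III: μ=6.5, E[X²]=84.5; IV: μ=6.1, E[X²]=74.42.
E[X] = 0.25·6.4 + 0.25·2.3 + 0.25·6.5 + 0.25·6.1 = 5.325.
E[X²] = 0.25·81.92 + 0.25·11.05 + 0.25·84.5 + 0.25·74.42 = 62.9725.
Var(X) = E[X²] − (E[X])² = 62.9725 − 28.3556 = 34.6169.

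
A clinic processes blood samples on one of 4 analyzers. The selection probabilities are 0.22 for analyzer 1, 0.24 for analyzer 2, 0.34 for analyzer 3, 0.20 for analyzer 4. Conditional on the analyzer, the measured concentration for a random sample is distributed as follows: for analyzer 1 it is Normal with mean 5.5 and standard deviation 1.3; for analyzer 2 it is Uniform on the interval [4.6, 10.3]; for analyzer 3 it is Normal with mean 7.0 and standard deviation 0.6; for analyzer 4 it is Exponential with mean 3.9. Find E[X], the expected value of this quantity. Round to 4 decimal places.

6.1580

Component means — 1: 5.5; 2: 7.45; 3: 7; 4: 3.9.
E[X] = 0.22·5.5 + 0.24·7.45 + 0.34·7 + 0.2·3.9 = 6.158.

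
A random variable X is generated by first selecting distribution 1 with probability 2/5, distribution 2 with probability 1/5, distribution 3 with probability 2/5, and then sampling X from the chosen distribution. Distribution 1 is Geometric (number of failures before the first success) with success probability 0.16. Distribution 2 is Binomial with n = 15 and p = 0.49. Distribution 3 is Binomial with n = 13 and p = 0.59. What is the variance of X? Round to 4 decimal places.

16.4306

Per component, 1: μ=5.25, E[X²]=60.375; 2: μ=7.35, E[X²]=57.771; 3: μ=7.67, E[X²]=61.9736.
E[X] = 0.4·5.25 + 0.2·7.35 + 0.4·7.67 = 6.638.
E[X²] = 0.4·60.375 + 0.2·57.771 + 0.4·61.9736 = 60.4936.
Var(X) = E[X²] − (E[X])² = 60.4936 − 44.063 = 16.4306.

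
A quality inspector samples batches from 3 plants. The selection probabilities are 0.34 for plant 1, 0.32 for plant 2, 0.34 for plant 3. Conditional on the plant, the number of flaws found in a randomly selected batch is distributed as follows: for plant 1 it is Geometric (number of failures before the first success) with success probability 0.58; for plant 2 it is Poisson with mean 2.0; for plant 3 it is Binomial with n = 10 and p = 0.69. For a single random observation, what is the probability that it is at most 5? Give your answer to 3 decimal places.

0.710

Conditional on each plant, P(X ≤ 5): 1: 0.994511; 2: 0.983436; 3: 0.167947.
By total probability, P(X ≤ 5) = 0.34·0.994511 + 0.32·0.983436 + 0.34·0.167947 = 0.709936.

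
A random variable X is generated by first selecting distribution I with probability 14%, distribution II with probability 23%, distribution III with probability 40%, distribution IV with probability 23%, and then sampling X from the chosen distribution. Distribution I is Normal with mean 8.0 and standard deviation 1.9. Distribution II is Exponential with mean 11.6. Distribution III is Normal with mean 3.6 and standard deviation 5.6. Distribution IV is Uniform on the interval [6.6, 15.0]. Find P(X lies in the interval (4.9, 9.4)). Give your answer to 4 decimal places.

0.3289

Conditional on each component, P(4.9 < X < 9.4): I: 0.718007; II: 0.210758; III: 0.258046; IV: 0.333333.
By total probability, P(4.9 < X < 9.4) = 0.14·0.718007 + 0.23·0.210758 + 0.4·0.258046 + 0.23·0.333333 = 0.32888.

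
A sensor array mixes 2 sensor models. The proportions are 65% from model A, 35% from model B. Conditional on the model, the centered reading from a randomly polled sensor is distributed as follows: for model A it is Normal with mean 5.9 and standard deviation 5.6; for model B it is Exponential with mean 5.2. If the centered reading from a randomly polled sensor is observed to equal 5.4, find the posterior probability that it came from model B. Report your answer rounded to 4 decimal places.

0.3406

Likelihoods f(5.4 | ·): A: 0.0709563; B: 0.0680767.
Posterior ∝ prior × likelihood. Numerator for B: 0.35·0.0680767 = 0.0238268.
Normalizing constant: 0.65·0.0709563 + 0.35·0.0680767 = 0.0699484.
P(B | observation) = 0.0238268 / 0.0699484 = 0.340634.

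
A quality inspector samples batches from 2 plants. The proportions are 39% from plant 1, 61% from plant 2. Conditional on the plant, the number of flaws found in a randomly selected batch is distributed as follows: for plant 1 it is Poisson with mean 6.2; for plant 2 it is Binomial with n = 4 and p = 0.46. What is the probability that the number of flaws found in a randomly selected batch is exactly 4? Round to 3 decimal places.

Conditional on each plant, P(X = 4): 1: 0.124948; 2: 0.0447746.
By total probability, P(X = 4) = 0.39·0.124948 + 0.61·0.0447746 = 0.0760422.

0.076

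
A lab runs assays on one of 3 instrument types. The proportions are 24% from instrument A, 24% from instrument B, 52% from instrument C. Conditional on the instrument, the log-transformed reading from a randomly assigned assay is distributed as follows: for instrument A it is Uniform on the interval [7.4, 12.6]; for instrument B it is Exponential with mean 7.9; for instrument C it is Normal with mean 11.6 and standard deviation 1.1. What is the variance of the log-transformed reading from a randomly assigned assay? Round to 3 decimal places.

18.430

Per component, A: μ=10, E[X²]=102.253; B: μ=7.9, E[X²]=124.82; C: μ=11.6, E[X²]=135.77.
E[X] = 0.24·10 + 0.24·7.9 + 0.52·11.6 = 10.328.
E[X²] = 0.24·102.253 + 0.24·124.82 + 0.52·135.77 = 125.098.
Var(X) = E[X²] − (E[X])² = 125.098 − 106.668 = 18.4304.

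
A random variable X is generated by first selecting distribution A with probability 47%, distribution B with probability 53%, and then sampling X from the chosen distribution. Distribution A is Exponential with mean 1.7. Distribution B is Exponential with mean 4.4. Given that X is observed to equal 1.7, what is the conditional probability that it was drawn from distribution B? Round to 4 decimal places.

0.4459

Likelihoods f(1.7 | ·): A: 0.2164; B: 0.154437.
Posterior ∝ prior × likelihood. Numerator for B: 0.53·0.154437 = 0.0818517.
Normalizing constant: 0.47·0.2164 + 0.53·0.154437 = 0.18356.
P(B | observation) = 0.0818517 / 0.18356 = 0.445914.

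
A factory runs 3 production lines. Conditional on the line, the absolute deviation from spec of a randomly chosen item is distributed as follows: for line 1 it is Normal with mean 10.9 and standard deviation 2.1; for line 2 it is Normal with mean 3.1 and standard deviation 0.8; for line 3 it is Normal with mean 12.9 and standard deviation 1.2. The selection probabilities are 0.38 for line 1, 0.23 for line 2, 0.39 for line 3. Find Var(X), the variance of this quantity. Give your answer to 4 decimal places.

Per component, 1: μ=10.9, E[X²]=123.22; 2: μ=3.1, E[X²]=10.25; 3: μ=12.9, E[X²]=167.85.
E[X] = 0.38·10.9 + 0.23·3.1 + 0.39·12.9 = 9.886.
E[X²] = 0.38·123.22 + 0.23·10.25 + 0.39·167.85 = 114.643.
Var(X) = E[X²] − (E[X])² = 114.643 − 97.733 = 16.9096.

16.9096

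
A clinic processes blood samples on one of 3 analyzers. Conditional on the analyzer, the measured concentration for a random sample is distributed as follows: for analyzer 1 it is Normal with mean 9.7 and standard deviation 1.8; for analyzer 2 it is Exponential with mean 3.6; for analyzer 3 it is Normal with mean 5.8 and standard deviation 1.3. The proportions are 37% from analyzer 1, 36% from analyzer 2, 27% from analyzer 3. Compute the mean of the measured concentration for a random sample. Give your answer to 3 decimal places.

Component means — 1: 9.7; 2: 3.6; 3: 5.8.
E[X] = 0.37·9.7 + 0.36·3.6 + 0.27·5.8 = 6.451.

6.451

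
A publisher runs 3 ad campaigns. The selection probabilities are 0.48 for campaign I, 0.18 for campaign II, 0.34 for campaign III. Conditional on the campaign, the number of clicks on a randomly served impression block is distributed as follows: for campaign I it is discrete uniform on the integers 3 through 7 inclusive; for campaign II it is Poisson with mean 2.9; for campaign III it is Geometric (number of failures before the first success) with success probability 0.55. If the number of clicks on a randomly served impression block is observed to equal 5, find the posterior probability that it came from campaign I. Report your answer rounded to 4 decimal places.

Likelihoods P(X=5 | ·): I: 0.2; II: 0.0940491; III: 0.010149.
Posterior ∝ prior × likelihood. Numerator for I: 0.48·0.2 = 0.096.
Normalizing constant: 0.48·0.2 + 0.18·0.0940491 + 0.34·0.010149 = 0.11638.
P(I | observation) = 0.096 / 0.11638 = 0.824887.

0.8249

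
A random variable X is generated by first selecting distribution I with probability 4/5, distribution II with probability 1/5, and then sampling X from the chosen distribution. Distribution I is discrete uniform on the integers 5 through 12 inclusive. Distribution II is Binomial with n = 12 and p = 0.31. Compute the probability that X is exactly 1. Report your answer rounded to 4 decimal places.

Conditional on each component, P(X = 1): I: 0; II: 0.0627889.
By total probability, P(X = 1) = 0.8·0 + 0.2·0.0627889 = 0.0125578.

0.0126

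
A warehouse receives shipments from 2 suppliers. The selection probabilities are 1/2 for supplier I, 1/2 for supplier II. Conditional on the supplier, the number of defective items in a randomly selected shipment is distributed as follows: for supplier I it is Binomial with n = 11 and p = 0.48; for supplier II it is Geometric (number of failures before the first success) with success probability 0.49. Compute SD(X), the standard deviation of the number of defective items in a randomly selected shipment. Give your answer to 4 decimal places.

2.6320

Per component, I: μ=5.28, E[X²]=30.624; II: μ=1.04082, E[X²]=3.20741.
E[X] = 0.5·5.28 + 0.5·1.04082 = 3.16041.
E[X²] = 0.5·30.624 + 0.5·3.20741 = 16.9157.
Var(X) = E[X²] − (E[X])² = 16.9157 − 9.98818 = 6.92753.
SD(X) = √6.92753 = 2.63202.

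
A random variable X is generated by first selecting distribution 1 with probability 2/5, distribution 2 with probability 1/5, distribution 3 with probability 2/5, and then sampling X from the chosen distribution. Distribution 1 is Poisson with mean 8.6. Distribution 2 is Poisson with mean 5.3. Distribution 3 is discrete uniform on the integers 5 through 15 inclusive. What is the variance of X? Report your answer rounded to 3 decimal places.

Per component, 1: μ=8.6, E[X²]=82.56; 2: μ=5.3, E[X²]=33.39; 3: μ=10, E[X²]=110.
E[X] = 0.4·8.6 + 0.2·5.3 + 0.4·10 = 8.5.
E[X²] = 0.4·82.56 + 0.2·33.39 + 0.4·110 = 83.702.
Var(X) = E[X²] − (E[X])² = 83.702 − 72.25 = 11.452.

11.452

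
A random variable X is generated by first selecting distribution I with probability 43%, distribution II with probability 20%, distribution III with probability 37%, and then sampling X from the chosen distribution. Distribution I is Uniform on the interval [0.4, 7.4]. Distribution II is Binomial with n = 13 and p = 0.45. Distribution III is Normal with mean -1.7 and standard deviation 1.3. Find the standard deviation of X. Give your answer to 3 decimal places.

Per component, I: μ=3.9, E[X²]=19.2933; II: μ=5.85, E[X²]=37.44; III: μ=-1.7, E[X²]=4.58.
E[X] = 0.43·3.9 + 0.2·5.85 + 0.37·-1.7 = 2.218.
E[X²] = 0.43·19.2933 + 0.2·37.44 + 0.37·4.58 = 17.4787.
Var(X) = E[X²] − (E[X])² = 17.4787 − 4.91952 = 12.5592.
SD(X) = √12.5592 = 3.5439.

3.544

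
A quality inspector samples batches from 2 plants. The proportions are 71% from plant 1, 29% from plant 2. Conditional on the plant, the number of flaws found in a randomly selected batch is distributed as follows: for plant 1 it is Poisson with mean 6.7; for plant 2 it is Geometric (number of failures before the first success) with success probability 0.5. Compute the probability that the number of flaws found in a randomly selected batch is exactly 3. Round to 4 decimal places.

Conditional on each plant, P(X = 3): 1: 0.0617021; 2: 0.0625.
By total probability, P(X = 3) = 0.71·0.0617021 + 0.29·0.0625 = 0.0619335.

0.0619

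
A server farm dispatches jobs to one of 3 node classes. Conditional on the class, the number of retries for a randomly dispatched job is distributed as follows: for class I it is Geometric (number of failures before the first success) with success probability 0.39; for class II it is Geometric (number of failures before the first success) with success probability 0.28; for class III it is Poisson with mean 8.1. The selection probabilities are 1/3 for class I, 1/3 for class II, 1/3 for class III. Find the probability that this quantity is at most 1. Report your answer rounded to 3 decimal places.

0.371

Conditional on each class, P(X ≤ 1): I: 0.6279; II: 0.4816; III: 0.00276221.
By total probability, P(X ≤ 1) = 0.333333·0.6279 + 0.333333·0.4816 + 0.333333·0.00276221 = 0.370754.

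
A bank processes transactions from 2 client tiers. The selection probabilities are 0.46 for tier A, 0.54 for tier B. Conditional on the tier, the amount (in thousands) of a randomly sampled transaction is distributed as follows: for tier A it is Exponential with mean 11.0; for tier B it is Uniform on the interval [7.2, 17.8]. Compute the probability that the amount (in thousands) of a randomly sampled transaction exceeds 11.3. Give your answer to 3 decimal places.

Conditional on each tier, P(X > 11.3): A: 0.357982; B: 0.613208.
By total probability, P(X > 11.3) = 0.46·0.357982 + 0.54·0.613208 = 0.495804.

0.496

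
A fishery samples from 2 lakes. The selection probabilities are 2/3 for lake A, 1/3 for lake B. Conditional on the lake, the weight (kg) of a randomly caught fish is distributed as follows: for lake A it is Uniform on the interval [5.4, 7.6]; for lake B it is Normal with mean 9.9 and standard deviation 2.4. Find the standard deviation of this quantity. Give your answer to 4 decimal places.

Per component, A: μ=6.5, E[X²]=42.6533; B: μ=9.9, E[X²]=103.77.
E[X] = 0.666667·6.5 + 0.333333·9.9 = 7.63333.
E[X²] = 0.666667·42.6533 + 0.333333·103.77 = 63.0256.
Var(X) = E[X²] − (E[X])² = 63.0256 − 58.2678 = 4.75778.
SD(X) = √4.75778 = 2.18123.

2.1812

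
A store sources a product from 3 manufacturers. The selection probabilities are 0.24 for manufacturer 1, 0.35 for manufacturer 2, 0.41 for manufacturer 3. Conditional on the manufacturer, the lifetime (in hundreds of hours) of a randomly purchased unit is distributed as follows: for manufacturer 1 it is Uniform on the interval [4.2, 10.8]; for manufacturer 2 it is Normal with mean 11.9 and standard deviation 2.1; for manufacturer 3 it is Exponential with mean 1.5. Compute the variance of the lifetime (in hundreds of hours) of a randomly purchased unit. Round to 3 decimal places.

24.027

Per component, 1: μ=7.5, E[X²]=59.88; 2: μ=11.9, E[X²]=146.02; 3: μ=1.5, E[X²]=4.5.
E[X] = 0.24·7.5 + 0.35·11.9 + 0.41·1.5 = 6.58.
E[X²] = 0.24·59.88 + 0.35·146.02 + 0.41·4.5 = 67.3232.
Var(X) = E[X²] − (E[X])² = 67.3232 − 43.2964 = 24.0268.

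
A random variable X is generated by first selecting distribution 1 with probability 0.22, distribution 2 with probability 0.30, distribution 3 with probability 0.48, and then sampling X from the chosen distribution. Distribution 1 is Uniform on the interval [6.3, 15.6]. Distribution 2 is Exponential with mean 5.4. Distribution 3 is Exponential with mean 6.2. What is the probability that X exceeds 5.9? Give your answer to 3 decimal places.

Conditional on each component, P(X > 5.9): 1: 1; 2: 0.335346; 3: 0.386118.
By total probability, P(X > 5.9) = 0.22·1 + 0.3·0.335346 + 0.48·0.386118 = 0.50594.

0.506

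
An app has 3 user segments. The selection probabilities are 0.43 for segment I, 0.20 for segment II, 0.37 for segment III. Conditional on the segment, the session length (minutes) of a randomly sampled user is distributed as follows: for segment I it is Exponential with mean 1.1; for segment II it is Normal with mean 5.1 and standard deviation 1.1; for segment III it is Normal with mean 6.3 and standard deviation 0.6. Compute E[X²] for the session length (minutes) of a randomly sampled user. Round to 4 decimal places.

21.3031

For each component E[X²] = Var + (mean)², giving I: 2.42; II: 27.22; III: 40.05.
Overall E[X²] = 0.43·2.42 + 0.2·27.22 + 0.37·40.05 = 21.3031.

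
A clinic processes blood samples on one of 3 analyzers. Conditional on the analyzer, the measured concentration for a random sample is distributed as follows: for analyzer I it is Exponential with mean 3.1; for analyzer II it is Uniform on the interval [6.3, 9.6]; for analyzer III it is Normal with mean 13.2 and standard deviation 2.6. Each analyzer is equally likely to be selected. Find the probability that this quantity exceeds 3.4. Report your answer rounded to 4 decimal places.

0.7780

Conditional on each analyzer, P(X > 3.4): I: 0.333947; II: 1; III: 0.999918.
By total probability, P(X > 3.4) = 0.333333·0.333947 + 0.333333·1 + 0.333333·0.999918 = 0.777955.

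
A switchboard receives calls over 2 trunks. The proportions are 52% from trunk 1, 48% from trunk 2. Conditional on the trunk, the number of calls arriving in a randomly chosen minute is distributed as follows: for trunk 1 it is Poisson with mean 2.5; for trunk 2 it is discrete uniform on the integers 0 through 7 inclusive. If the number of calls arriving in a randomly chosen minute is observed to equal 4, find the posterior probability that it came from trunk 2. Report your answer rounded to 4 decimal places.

0.4634

Likelihoods P(X=4 | ·): 1: 0.133602; 2: 0.125.
Posterior ∝ prior × likelihood. Numerator for 2: 0.48·0.125 = 0.06.
Normalizing constant: 0.52·0.133602 + 0.48·0.125 = 0.129473.
P(2 | observation) = 0.06 / 0.129473 = 0.463417.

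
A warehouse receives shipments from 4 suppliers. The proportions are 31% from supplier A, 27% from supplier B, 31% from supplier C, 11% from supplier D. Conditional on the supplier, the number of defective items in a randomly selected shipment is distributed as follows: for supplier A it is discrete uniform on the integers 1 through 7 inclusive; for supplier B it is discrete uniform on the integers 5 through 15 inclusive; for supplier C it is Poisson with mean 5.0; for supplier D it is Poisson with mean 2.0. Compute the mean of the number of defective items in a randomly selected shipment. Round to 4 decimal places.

5.7100

Component means — A: 4; B: 10; C: 5; D: 2.
E[X] = 0.31·4 + 0.27·10 + 0.31·5 + 0.11·2 = 5.71.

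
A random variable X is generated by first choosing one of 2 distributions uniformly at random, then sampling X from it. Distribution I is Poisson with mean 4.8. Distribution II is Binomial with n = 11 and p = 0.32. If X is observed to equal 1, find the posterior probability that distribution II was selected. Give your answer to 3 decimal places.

0.653

Likelihoods P(X=1 | ·): I: 0.0395028; II: 0.0744101.
Posterior ∝ prior × likelihood. Numerator for II: 0.5·0.0744101 = 0.037205.
Normalizing constant: 0.5·0.0395028 + 0.5·0.0744101 = 0.0569564.
P(II | observation) = 0.037205 / 0.0569564 = 0.653219.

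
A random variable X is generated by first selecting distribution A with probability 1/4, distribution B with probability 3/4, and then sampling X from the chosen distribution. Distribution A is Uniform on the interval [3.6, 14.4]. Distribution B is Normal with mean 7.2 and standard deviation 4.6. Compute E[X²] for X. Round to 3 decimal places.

For each component E[X²] = Var + (mean)², giving A: 90.72; B: 73.
Overall E[X²] = 0.25·90.72 + 0.75·73 = 77.43.

77.430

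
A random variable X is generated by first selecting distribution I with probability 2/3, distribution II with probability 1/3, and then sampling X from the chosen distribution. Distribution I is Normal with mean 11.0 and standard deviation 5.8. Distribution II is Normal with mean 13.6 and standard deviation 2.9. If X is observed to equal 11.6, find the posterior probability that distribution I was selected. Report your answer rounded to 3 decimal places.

0.558

Likelihoods f(11.6 | ·): I: 0.0684161; II: 0.108451.
Posterior ∝ prior × likelihood. Numerator for I: 0.666667·0.0684161 = 0.0456107.
Normalizing constant: 0.666667·0.0684161 + 0.333333·0.108451 = 0.0817609.
P(I | observation) = 0.0456107 / 0.0817609 = 0.557855.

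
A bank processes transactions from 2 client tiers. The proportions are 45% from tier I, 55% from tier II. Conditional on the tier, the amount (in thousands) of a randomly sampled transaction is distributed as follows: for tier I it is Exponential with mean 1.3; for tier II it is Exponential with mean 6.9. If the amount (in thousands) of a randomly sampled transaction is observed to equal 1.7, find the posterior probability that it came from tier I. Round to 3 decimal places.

0.600

Likelihoods f(1.7 | ·): I: 0.208033; II: 0.113279.
Posterior ∝ prior × likelihood. Numerator for I: 0.45·0.208033 = 0.093615.
Normalizing constant: 0.45·0.208033 + 0.55·0.113279 = 0.155919.
P(I | observation) = 0.093615 / 0.155919 = 0.600409.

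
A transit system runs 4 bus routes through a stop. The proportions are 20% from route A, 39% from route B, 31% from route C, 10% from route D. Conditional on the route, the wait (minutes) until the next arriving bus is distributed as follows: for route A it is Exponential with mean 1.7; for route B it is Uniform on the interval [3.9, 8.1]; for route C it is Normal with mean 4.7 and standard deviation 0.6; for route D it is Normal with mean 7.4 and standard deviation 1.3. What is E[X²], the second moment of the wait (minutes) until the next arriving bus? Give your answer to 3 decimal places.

28.374

For each component E[X²] = Var + (mean)², giving A: 5.78; B: 37.47; C: 22.45; D: 56.45.
Overall E[X²] = 0.2·5.78 + 0.39·37.47 + 0.31·22.45 + 0.1·56.45 = 28.3738.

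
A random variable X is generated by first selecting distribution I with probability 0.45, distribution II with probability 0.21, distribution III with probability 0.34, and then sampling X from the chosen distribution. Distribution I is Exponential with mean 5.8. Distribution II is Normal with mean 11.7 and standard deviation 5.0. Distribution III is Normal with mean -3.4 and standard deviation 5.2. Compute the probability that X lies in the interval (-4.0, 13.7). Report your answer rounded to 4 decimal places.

Conditional on each component, P(-4.0 < X < 13.7): I: 0.905775; II: 0.654577; III: 0.545426.
By total probability, P(-4.0 < X < 13.7) = 0.45·0.905775 + 0.21·0.654577 + 0.34·0.545426 = 0.730505.

0.7305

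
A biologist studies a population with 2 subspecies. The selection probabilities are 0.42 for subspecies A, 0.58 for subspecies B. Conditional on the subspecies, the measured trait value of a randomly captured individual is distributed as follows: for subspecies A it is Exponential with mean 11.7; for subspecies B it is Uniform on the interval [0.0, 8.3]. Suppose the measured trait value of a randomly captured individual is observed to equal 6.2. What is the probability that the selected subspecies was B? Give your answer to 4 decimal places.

Likelihoods f(6.2 | ·): A: 0.0503124; B: 0.120482.
Posterior ∝ prior × likelihood. Numerator for B: 0.58·0.120482 = 0.0698795.
Normalizing constant: 0.42·0.0503124 + 0.58·0.120482 = 0.0910107.
P(B | observation) = 0.0698795 / 0.0910107 = 0.767816.

0.7678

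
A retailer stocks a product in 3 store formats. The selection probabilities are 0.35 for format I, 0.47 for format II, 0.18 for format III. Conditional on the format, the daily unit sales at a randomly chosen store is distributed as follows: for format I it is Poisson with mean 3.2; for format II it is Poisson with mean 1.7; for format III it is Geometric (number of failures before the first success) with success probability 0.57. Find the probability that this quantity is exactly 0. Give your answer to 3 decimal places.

0.203

Conditional on each format, P(X = 0): I: 0.0407622; II: 0.182684; III: 0.57.
By total probability, P(X = 0) = 0.35·0.0407622 + 0.47·0.182684 + 0.18·0.57 = 0.202728.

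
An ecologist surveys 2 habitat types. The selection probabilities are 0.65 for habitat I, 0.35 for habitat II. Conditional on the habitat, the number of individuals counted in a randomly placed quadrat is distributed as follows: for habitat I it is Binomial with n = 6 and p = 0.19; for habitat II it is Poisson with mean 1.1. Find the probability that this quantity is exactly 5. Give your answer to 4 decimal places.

Conditional on each habitat, P(X = 5): I: 0.00120338; II: 0.00446744.
By total probability, P(X = 5) = 0.65·0.00120338 + 0.35·0.00446744 = 0.0023458.

0.0023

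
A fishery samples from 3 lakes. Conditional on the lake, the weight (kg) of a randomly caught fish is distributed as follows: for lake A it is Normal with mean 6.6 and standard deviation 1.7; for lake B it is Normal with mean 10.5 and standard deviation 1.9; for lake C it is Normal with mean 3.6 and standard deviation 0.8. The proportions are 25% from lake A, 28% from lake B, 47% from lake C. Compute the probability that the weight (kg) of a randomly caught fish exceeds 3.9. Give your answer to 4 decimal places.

0.6822

Conditional on each lake, P(X > 3.9): A: 0.943883; B: 0.999743; C: 0.35383.
By total probability, P(X > 3.9) = 0.25·0.943883 + 0.28·0.999743 + 0.47·0.35383 = 0.682199.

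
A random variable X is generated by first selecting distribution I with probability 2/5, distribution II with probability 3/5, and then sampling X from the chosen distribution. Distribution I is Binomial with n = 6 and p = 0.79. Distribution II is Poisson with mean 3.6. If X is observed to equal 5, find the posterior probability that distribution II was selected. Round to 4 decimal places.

Likelihoods P(X=5 | ·): I: 0.387709; II: 0.13768.
Posterior ∝ prior × likelihood. Numerator for II: 0.6·0.13768 = 0.0826081.
Normalizing constant: 0.4·0.387709 + 0.6·0.13768 = 0.237692.
P(II | observation) = 0.0826081 / 0.237692 = 0.347543.

0.3475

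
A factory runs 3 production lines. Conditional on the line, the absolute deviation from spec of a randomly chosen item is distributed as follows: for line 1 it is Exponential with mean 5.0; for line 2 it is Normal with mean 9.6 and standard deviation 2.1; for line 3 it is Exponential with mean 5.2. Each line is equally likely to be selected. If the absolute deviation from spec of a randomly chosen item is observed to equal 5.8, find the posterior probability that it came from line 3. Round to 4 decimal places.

0.3875

Likelihoods f(5.8 | ·): 1: 0.0626972; 2: 0.0369546; 3: 0.0630364.
Posterior ∝ prior × likelihood. Numerator for 3: 0.333333·0.0630364 = 0.0210121.
Normalizing constant: 0.333333·0.0626972 + 0.333333·0.0369546 + 0.333333·0.0630364 = 0.0542294.
P(3 | observation) = 0.0210121 / 0.0542294 = 0.387467.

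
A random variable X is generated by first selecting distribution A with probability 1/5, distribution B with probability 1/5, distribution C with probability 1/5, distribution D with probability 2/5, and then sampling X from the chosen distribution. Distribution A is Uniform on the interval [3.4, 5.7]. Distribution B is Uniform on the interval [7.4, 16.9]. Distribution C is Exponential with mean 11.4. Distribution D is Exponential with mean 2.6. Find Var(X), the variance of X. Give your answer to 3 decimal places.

Per component, A: μ=4.55, E[X²]=21.1433; B: μ=12.15, E[X²]=155.143; C: μ=11.4, E[X²]=259.92; D: μ=2.6, E[X²]=13.52.
E[X] = 0.2·4.55 + 0.2·12.15 + 0.2·11.4 + 0.4·2.6 = 6.66.
E[X²] = 0.2·21.1433 + 0.2·155.143 + 0.2·259.92 + 0.4·13.52 = 92.6493.
Var(X) = E[X²] − (E[X])² = 92.6493 − 44.3556 = 48.2937.

48.294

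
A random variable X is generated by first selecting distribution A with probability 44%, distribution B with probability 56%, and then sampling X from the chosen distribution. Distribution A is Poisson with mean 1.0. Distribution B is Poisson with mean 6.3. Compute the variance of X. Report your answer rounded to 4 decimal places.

Per component, A: μ=1, E[X²]=2; B: μ=6.3, E[X²]=45.99.
E[X] = 0.44·1 + 0.56·6.3 = 3.968.
E[X²] = 0.44·2 + 0.56·45.99 = 26.6344.
Var(X) = E[X²] − (E[X])² = 26.6344 − 15.745 = 10.8894.

10.8894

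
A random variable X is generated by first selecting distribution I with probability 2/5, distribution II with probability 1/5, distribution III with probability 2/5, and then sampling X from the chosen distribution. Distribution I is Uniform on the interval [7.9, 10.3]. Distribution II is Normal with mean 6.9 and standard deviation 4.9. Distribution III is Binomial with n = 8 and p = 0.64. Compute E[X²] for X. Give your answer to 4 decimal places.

For each component E[X²] = Var + (mean)², giving I: 83.29; II: 71.62; III: 28.0576.
Overall E[X²] = 0.4·83.29 + 0.2·71.62 + 0.4·28.0576 = 58.863.

58.8630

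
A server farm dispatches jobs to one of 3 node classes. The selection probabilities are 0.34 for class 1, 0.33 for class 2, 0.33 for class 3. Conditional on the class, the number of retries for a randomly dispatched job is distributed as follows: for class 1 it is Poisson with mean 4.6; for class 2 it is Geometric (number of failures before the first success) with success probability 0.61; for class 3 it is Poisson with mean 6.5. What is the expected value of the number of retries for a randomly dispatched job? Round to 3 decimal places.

3.920

Component means — 1: 4.6; 2: 0.639344; 3: 6.5.
E[X] = 0.34·4.6 + 0.33·0.639344 + 0.33·6.5 = 3.91998.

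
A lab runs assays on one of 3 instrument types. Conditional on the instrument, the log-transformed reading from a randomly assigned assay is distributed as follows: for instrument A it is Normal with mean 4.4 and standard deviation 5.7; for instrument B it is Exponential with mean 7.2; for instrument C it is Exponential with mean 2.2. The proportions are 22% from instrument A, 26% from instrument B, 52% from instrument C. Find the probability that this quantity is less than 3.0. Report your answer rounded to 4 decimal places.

Conditional on each instrument, P(X < 3.0): A: 0.402991; B: 0.340759; C: 0.744271.
By total probability, P(X < 3.0) = 0.22·0.402991 + 0.26·0.340759 + 0.52·0.744271 = 0.564276.

0.5643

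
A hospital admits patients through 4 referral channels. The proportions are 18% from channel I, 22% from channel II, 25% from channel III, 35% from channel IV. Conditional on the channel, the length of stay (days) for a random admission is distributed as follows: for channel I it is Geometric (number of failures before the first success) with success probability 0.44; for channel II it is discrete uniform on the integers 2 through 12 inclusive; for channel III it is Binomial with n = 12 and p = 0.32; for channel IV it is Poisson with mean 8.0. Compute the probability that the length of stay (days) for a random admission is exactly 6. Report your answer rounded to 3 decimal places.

Conditional on each channel, P(X = 6): I: 0.01357; II: 0.0909091; III: 0.0980901; IV: 0.122138.
By total probability, P(X = 6) = 0.18·0.01357 + 0.22·0.0909091 + 0.25·0.0980901 + 0.35·0.122138 = 0.0897135.

0.090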